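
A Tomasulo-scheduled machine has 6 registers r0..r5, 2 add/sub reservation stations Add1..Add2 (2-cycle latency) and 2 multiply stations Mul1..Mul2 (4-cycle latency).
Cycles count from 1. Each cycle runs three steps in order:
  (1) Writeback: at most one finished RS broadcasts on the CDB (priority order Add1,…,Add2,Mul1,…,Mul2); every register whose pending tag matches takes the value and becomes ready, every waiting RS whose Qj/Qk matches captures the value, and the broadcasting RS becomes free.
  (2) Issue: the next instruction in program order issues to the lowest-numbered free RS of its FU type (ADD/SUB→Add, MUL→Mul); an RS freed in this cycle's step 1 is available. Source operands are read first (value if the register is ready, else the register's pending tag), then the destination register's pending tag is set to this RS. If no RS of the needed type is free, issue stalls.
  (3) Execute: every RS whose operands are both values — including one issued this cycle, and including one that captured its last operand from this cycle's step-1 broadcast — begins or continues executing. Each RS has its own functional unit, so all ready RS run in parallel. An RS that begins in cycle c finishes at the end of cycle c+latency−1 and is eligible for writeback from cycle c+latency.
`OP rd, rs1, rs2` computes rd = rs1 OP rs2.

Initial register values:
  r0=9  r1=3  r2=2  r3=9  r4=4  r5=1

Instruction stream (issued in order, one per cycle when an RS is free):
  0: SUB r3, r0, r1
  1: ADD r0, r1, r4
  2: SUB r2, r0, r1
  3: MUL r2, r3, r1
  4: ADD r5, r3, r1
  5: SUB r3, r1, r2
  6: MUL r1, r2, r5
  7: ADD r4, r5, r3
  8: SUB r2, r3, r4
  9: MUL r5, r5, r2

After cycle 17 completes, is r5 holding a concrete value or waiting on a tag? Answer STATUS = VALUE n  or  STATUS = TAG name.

STATUS = TAG Mul1

  c1: issue SUB r3<-Add1  regs: r0:9,r1:3,r2:2,r3:Add1,r4:4,r5:1
  c2: issue ADD r0<-Add2  regs: r0:Add2,r1:3,r2:2,r3:Add1,r4:4,r5:1
  c3: CDB Add1=6; issue SUB r2<-Add1  regs: r0:Add2,r1:3,r2:Add1,r3:6,r4:4,r5:1
  c4: CDB Add2=7; issue MUL r2<-Mul1  regs: r0:7,r1:3,r2:Mul1,r3:6,r4:4,r5:1
  c5: issue ADD r5<-Add2  regs: r0:7,r1:3,r2:Mul1,r3:6,r4:4,r5:Add2
  c6: CDB Add1=4; issue SUB r3<-Add1  regs: r0:7,r1:3,r2:Mul1,r3:Add1,r4:4,r5:Add2
  c7: CDB Add2=9; issue MUL r1<-Mul2  regs: r0:7,r1:Mul2,r2:Mul1,r3:Add1,r4:4,r5:9
  c8: CDB Mul1=18; issue ADD r4<-Add2  regs: r0:7,r1:Mul2,r2:18,r3:Add1,r4:Add2,r5:9
  c9: stall  regs: r0:7,r1:Mul2,r2:18,r3:Add1,r4:Add2,r5:9
  c10: CDB Add1=-15; issue SUB r2<-Add1  regs: r0:7,r1:Mul2,r2:Add1,r3:-15,r4:Add2,r5:9
  c11: issue MUL r5<-Mul1  regs: r0:7,r1:Mul2,r2:Add1,r3:-15,r4:Add2,r5:Mul1
  c12: CDB Add2=-6  regs: r0:7,r1:Mul2,r2:Add1,r3:-15,r4:-6,r5:Mul1
  c13: CDB Mul2=162  regs: r0:7,r1:162,r2:Add1,r3:-15,r4:-6,r5:Mul1
  c14: CDB Add1=-9  regs: r0:7,r1:162,r2:-9,r3:-15,r4:-6,r5:Mul1
  c15: -  regs: r0:7,r1:162,r2:-9,r3:-15,r4:-6,r5:Mul1
  c16: -  regs: r0:7,r1:162,r2:-9,r3:-15,r4:-6,r5:Mul1
  c17: -  regs: r0:7,r1:162,r2:-9,r3:-15,r4:-6,r5:Mul1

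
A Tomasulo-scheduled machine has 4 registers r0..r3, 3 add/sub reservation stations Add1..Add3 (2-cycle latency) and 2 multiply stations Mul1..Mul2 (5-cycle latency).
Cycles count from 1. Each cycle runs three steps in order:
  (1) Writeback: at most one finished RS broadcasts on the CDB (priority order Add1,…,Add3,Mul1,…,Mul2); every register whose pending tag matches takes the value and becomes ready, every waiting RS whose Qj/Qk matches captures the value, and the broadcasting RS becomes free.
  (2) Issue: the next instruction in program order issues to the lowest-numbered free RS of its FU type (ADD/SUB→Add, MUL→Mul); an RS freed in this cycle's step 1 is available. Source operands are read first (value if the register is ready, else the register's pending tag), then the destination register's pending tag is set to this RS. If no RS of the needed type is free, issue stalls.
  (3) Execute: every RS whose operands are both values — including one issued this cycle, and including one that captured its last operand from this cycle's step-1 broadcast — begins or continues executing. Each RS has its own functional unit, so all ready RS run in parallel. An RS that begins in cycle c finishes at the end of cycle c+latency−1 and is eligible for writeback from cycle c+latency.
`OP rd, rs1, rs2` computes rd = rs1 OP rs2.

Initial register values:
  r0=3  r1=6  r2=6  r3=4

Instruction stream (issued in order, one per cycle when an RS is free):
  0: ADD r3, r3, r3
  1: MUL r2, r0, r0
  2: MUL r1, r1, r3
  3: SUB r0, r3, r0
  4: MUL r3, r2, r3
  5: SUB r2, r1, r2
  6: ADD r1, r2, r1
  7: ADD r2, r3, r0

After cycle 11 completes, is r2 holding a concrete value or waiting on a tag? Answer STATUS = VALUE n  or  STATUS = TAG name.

STATUS = TAG Add1

cycle 1: issue ADD r3<-Add1 // r0:3,r1:6,r2:6,r3:Add1
cycle 2: issue MUL r2<-Mul1 // r0:3,r1:6,r2:Mul1,r3:Add1
cycle 3: CDB Add1=8; issue MUL r1<-Mul2 // r0:3,r1:Mul2,r2:Mul1,r3:8
cycle 4: issue SUB r0<-Add1 // r0:Add1,r1:Mul2,r2:Mul1,r3:8
cycle 5: stall // r0:Add1,r1:Mul2,r2:Mul1,r3:8
cycle 6: CDB Add1=5; stall // r0:5,r1:Mul2,r2:Mul1,r3:8
cycle 7: CDB Mul1=9; issue MUL r3<-Mul1 // r0:5,r1:Mul2,r2:9,r3:Mul1
cycle 8: CDB Mul2=48; issue SUB r2<-Add1 // r0:5,r1:48,r2:Add1,r3:Mul1
cycle 9: issue ADD r1<-Add2 // r0:5,r1:Add2,r2:Add1,r3:Mul1
cycle 10: CDB Add1=39; issue ADD r2<-Add1 // r0:5,r1:Add2,r2:Add1,r3:Mul1
cycle 11: - // r0:5,r1:Add2,r2:Add1,r3:Mul1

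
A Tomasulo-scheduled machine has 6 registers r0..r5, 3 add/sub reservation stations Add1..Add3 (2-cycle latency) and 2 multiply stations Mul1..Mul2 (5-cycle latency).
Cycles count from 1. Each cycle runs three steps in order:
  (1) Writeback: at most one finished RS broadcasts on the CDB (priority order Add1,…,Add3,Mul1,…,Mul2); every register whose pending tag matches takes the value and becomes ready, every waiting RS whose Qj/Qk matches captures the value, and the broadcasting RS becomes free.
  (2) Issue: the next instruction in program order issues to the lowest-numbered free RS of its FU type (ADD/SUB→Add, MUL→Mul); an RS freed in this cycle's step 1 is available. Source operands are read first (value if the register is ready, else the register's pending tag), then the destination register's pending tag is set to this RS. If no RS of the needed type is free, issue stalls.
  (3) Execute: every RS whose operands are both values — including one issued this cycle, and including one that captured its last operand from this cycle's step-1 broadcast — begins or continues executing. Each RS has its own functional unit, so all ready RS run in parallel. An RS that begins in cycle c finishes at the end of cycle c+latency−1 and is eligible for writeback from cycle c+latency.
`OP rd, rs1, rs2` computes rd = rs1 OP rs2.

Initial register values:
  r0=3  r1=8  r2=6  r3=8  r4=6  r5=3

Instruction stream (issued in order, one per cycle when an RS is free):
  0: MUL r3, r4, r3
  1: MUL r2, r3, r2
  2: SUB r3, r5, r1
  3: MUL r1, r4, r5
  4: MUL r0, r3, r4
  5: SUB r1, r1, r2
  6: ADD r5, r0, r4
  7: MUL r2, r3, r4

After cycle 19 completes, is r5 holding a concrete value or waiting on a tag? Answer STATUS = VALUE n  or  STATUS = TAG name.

STATUS = VALUE -24

  c1: issue MUL r3<-Mul1  regs: r0:3,r1:8,r2:6,r3:Mul1,r4:6,r5:3
  c2: issue MUL r2<-Mul2  regs: r0:3,r1:8,r2:Mul2,r3:Mul1,r4:6,r5:3
  c3: issue SUB r3<-Add1  regs: r0:3,r1:8,r2:Mul2,r3:Add1,r4:6,r5:3
  c4: stall  regs: r0:3,r1:8,r2:Mul2,r3:Add1,r4:6,r5:3
  c5: CDB Add1=-5; stall  regs: r0:3,r1:8,r2:Mul2,r3:-5,r4:6,r5:3
  c6: CDB Mul1=48; issue MUL r1<-Mul1  regs: r0:3,r1:Mul1,r2:Mul2,r3:-5,r4:6,r5:3
  c7: stall  regs: r0:3,r1:Mul1,r2:Mul2,r3:-5,r4:6,r5:3
  c8: stall  regs: r0:3,r1:Mul1,r2:Mul2,r3:-5,r4:6,r5:3
  c9: stall  regs: r0:3,r1:Mul1,r2:Mul2,r3:-5,r4:6,r5:3
  c10: stall  regs: r0:3,r1:Mul1,r2:Mul2,r3:-5,r4:6,r5:3
  c11: CDB Mul1=18; issue MUL r0<-Mul1  regs: r0:Mul1,r1:18,r2:Mul2,r3:-5,r4:6,r5:3
  c12: CDB Mul2=288; issue SUB r1<-Add1  regs: r0:Mul1,r1:Add1,r2:288,r3:-5,r4:6,r5:3
  c13: issue ADD r5<-Add2  regs: r0:Mul1,r1:Add1,r2:288,r3:-5,r4:6,r5:Add2
  c14: CDB Add1=-270; issue MUL r2<-Mul2  regs: r0:Mul1,r1:-270,r2:Mul2,r3:-5,r4:6,r5:Add2
  c15: -  regs: r0:Mul1,r1:-270,r2:Mul2,r3:-5,r4:6,r5:Add2
  c16: CDB Mul1=-30  regs: r0:-30,r1:-270,r2:Mul2,r3:-5,r4:6,r5:Add2
  c17: -  regs: r0:-30,r1:-270,r2:Mul2,r3:-5,r4:6,r5:Add2
  c18: CDB Add2=-24  regs: r0:-30,r1:-270,r2:Mul2,r3:-5,r4:6,r5:-24
  c19: CDB Mul2=-30  regs: r0:-30,r1:-270,r2:-30,r3:-5,r4:6,r5:-24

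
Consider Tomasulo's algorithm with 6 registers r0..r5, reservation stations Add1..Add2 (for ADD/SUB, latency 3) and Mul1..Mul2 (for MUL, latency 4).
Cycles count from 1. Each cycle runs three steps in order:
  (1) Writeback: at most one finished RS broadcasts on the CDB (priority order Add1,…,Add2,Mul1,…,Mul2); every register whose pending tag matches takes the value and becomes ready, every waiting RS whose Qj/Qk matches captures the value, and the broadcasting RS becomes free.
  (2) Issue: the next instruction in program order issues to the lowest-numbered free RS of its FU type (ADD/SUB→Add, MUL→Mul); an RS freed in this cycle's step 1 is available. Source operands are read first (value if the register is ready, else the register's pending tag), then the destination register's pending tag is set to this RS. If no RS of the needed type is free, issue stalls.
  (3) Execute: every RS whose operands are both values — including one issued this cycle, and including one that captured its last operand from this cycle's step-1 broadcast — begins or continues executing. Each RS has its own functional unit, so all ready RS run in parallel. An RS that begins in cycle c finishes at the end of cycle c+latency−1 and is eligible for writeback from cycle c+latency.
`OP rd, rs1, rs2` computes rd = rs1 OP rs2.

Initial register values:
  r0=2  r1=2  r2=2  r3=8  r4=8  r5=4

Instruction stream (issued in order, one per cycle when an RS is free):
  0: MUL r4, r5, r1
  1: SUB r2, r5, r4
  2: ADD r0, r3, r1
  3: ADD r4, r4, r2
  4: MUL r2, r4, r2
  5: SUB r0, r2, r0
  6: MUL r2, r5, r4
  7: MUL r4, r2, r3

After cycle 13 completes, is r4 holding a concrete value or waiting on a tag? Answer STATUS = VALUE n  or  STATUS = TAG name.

c1: issue MUL r4<-Mul1 | r0:2,r1:2,r2:2,r3:8,r4:Mul1,r5:4
c2: issue SUB r2<-Add1 | r0:2,r1:2,r2:Add1,r3:8,r4:Mul1,r5:4
c3: issue ADD r0<-Add2 | r0:Add2,r1:2,r2:Add1,r3:8,r4:Mul1,r5:4
c4: stall | r0:Add2,r1:2,r2:Add1,r3:8,r4:Mul1,r5:4
c5: CDB Mul1=8; stall | r0:Add2,r1:2,r2:Add1,r3:8,r4:8,r5:4
c6: CDB Add2=10; issue ADD r4<-Add2 | r0:10,r1:2,r2:Add1,r3:8,r4:Add2,r5:4
c7: issue MUL r2<-Mul1 | r0:10,r1:2,r2:Mul1,r3:8,r4:Add2,r5:4
c8: CDB Add1=-4; issue SUB r0<-Add1 | r0:Add1,r1:2,r2:Mul1,r3:8,r4:Add2,r5:4
c9: issue MUL r2<-Mul2 | r0:Add1,r1:2,r2:Mul2,r3:8,r4:Add2,r5:4
c10: stall | r0:Add1,r1:2,r2:Mul2,r3:8,r4:Add2,r5:4
c11: CDB Add2=4; stall | r0:Add1,r1:2,r2:Mul2,r3:8,r4:4,r5:4
c12: stall | r0:Add1,r1:2,r2:Mul2,r3:8,r4:4,r5:4
c13: stall | r0:Add1,r1:2,r2:Mul2,r3:8,r4:4,r5:4

STATUS = VALUE 4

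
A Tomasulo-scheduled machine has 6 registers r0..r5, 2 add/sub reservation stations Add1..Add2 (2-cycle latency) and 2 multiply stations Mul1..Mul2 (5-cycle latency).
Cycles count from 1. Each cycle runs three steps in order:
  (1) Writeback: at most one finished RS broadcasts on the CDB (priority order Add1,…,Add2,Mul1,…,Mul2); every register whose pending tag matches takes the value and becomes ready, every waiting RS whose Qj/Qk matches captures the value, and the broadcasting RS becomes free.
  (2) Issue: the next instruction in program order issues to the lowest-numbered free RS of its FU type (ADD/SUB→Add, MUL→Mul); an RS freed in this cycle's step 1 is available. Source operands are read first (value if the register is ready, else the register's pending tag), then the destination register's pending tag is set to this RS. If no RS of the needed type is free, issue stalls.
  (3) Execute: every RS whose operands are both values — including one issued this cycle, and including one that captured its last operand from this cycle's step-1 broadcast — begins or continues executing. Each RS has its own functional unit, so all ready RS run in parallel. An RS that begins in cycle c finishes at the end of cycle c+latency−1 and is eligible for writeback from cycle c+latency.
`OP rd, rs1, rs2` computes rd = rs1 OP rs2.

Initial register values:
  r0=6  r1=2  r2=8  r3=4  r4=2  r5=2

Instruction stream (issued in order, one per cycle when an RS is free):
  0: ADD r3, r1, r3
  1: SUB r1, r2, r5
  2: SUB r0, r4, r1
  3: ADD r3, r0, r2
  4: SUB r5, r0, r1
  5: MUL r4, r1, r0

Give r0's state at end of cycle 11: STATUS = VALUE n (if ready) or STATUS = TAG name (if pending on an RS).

cycle 1: issue ADD r3<-Add1 // r0:6,r1:2,r2:8,r3:Add1,r4:2,r5:2
cycle 2: issue SUB r1<-Add2 // r0:6,r1:Add2,r2:8,r3:Add1,r4:2,r5:2
cycle 3: CDB Add1=6; issue SUB r0<-Add1 // r0:Add1,r1:Add2,r2:8,r3:6,r4:2,r5:2
cycle 4: CDB Add2=6; issue ADD r3<-Add2 // r0:Add1,r1:6,r2:8,r3:Add2,r4:2,r5:2
cycle 5: stall // r0:Add1,r1:6,r2:8,r3:Add2,r4:2,r5:2
cycle 6: CDB Add1=-4; issue SUB r5<-Add1 // r0:-4,r1:6,r2:8,r3:Add2,r4:2,r5:Add1
cycle 7: issue MUL r4<-Mul1 // r0:-4,r1:6,r2:8,r3:Add2,r4:Mul1,r5:Add1
cycle 8: CDB Add1=-10 // r0:-4,r1:6,r2:8,r3:Add2,r4:Mul1,r5:-10
cycle 9: CDB Add2=4 // r0:-4,r1:6,r2:8,r3:4,r4:Mul1,r5:-10
cycle 10: - // r0:-4,r1:6,r2:8,r3:4,r4:Mul1,r5:-10
cycle 11: - // r0:-4,r1:6,r2:8,r3:4,r4:Mul1,r5:-10

STATUS = VALUE -4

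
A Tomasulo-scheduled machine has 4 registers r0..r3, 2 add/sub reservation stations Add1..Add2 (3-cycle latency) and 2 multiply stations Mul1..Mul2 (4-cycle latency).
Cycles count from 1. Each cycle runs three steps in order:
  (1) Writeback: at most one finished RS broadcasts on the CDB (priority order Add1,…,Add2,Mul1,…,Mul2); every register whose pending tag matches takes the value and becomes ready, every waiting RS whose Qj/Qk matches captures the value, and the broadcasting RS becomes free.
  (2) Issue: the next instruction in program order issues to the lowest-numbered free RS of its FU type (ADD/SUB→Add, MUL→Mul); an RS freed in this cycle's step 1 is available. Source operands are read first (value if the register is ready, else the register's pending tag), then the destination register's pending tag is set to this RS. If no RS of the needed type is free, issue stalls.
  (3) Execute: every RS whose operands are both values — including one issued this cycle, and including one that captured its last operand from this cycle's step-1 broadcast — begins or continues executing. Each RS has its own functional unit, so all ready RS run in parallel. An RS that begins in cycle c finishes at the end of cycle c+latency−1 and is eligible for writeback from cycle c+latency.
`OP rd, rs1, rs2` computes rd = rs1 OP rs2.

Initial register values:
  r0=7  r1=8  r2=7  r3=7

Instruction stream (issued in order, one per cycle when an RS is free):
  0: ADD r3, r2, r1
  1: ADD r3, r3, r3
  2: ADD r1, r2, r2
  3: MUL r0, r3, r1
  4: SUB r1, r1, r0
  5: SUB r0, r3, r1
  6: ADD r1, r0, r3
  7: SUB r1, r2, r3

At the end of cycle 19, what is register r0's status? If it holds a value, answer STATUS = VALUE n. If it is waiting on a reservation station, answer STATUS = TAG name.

  c1: issue ADD r3<-Add1  regs: r0:7,r1:8,r2:7,r3:Add1
  c2: issue ADD r3<-Add2  regs: r0:7,r1:8,r2:7,r3:Add2
  c3: stall  regs: r0:7,r1:8,r2:7,r3:Add2
  c4: CDB Add1=15; issue ADD r1<-Add1  regs: r0:7,r1:Add1,r2:7,r3:Add2
  c5: issue MUL r0<-Mul1  regs: r0:Mul1,r1:Add1,r2:7,r3:Add2
  c6: stall  regs: r0:Mul1,r1:Add1,r2:7,r3:Add2
  c7: CDB Add1=14; issue SUB r1<-Add1  regs: r0:Mul1,r1:Add1,r2:7,r3:Add2
  c8: CDB Add2=30; issue SUB r0<-Add2  regs: r0:Add2,r1:Add1,r2:7,r3:30
  c9: stall  regs: r0:Add2,r1:Add1,r2:7,r3:30
  c10: stall  regs: r0:Add2,r1:Add1,r2:7,r3:30
  c11: stall  regs: r0:Add2,r1:Add1,r2:7,r3:30
  c12: CDB Mul1=420; stall  regs: r0:Add2,r1:Add1,r2:7,r3:30
  c13: stall  regs: r0:Add2,r1:Add1,r2:7,r3:30
  c14: stall  regs: r0:Add2,r1:Add1,r2:7,r3:30
  c15: CDB Add1=-406; issue ADD r1<-Add1  regs: r0:Add2,r1:Add1,r2:7,r3:30
  c16: stall  regs: r0:Add2,r1:Add1,r2:7,r3:30
  c17: stall  regs: r0:Add2,r1:Add1,r2:7,r3:30
  c18: CDB Add2=436; issue SUB r1<-Add2  regs: r0:436,r1:Add2,r2:7,r3:30
  c19: -  regs: r0:436,r1:Add2,r2:7,r3:30

STATUS = VALUE 436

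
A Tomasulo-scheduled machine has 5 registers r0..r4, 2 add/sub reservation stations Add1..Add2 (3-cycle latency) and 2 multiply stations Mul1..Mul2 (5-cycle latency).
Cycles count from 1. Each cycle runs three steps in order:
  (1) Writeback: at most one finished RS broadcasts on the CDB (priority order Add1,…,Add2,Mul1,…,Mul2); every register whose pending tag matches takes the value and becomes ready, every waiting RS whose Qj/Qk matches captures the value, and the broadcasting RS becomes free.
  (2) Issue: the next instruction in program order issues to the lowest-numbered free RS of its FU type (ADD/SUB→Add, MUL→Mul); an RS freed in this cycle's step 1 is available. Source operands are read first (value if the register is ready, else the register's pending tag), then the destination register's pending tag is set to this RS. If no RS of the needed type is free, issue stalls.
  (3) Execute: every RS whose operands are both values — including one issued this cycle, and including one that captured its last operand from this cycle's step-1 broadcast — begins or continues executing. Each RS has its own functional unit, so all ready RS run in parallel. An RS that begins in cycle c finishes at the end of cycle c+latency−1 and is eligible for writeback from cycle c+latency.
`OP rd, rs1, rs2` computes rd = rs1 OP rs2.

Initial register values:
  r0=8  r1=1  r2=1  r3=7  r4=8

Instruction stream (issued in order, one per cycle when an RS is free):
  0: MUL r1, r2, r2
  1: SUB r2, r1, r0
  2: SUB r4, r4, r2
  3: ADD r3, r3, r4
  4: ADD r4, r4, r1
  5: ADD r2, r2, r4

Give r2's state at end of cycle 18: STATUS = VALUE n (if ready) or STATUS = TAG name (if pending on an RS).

c1: issue MUL r1<-Mul1 | r0:8,r1:Mul1,r2:1,r3:7,r4:8
c2: issue SUB r2<-Add1 | r0:8,r1:Mul1,r2:Add1,r3:7,r4:8
c3: issue SUB r4<-Add2 | r0:8,r1:Mul1,r2:Add1,r3:7,r4:Add2
c4: stall | r0:8,r1:Mul1,r2:Add1,r3:7,r4:Add2
c5: stall | r0:8,r1:Mul1,r2:Add1,r3:7,r4:Add2
c6: CDB Mul1=1; stall | r0:8,r1:1,r2:Add1,r3:7,r4:Add2
c7: stall | r0:8,r1:1,r2:Add1,r3:7,r4:Add2
c8: stall | r0:8,r1:1,r2:Add1,r3:7,r4:Add2
c9: CDB Add1=-7; issue ADD r3<-Add1 | r0:8,r1:1,r2:-7,r3:Add1,r4:Add2
c10: stall | r0:8,r1:1,r2:-7,r3:Add1,r4:Add2
c11: stall | r0:8,r1:1,r2:-7,r3:Add1,r4:Add2
c12: CDB Add2=15; issue ADD r4<-Add2 | r0:8,r1:1,r2:-7,r3:Add1,r4:Add2
c13: stall | r0:8,r1:1,r2:-7,r3:Add1,r4:Add2
c14: stall | r0:8,r1:1,r2:-7,r3:Add1,r4:Add2
c15: CDB Add1=22; issue ADD r2<-Add1 | r0:8,r1:1,r2:Add1,r3:22,r4:Add2
c16: CDB Add2=16 | r0:8,r1:1,r2:Add1,r3:22,r4:16
c17: - | r0:8,r1:1,r2:Add1,r3:22,r4:16
c18: - | r0:8,r1:1,r2:Add1,r3:22,r4:16

STATUS = TAG Add1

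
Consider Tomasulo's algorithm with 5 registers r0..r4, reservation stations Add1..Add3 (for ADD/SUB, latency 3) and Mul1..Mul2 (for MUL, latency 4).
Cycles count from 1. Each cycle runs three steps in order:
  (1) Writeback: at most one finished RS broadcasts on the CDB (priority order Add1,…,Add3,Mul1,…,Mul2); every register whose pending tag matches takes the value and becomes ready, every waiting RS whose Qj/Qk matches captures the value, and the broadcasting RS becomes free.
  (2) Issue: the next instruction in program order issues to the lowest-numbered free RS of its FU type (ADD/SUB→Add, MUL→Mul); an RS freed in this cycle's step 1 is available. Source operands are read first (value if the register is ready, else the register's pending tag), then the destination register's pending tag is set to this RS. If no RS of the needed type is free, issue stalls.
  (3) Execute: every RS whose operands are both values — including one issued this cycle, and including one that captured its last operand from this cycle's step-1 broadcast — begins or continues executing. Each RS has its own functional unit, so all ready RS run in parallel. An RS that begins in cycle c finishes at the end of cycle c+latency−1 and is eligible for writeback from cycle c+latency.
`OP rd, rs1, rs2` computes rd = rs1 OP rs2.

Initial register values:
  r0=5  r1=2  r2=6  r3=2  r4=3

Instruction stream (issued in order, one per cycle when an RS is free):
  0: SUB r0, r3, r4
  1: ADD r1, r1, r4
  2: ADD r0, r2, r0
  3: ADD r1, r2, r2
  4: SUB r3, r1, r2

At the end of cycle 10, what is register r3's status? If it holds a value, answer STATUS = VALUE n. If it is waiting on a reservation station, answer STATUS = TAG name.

STATUS = VALUE 6

cycle 1: issue SUB r0<-Add1 // r0:Add1,r1:2,r2:6,r3:2,r4:3
cycle 2: issue ADD r1<-Add2 // r0:Add1,r1:Add2,r2:6,r3:2,r4:3
cycle 3: issue ADD r0<-Add3 // r0:Add3,r1:Add2,r2:6,r3:2,r4:3
cycle 4: CDB Add1=-1; issue ADD r1<-Add1 // r0:Add3,r1:Add1,r2:6,r3:2,r4:3
cycle 5: CDB Add2=5; issue SUB r3<-Add2 // r0:Add3,r1:Add1,r2:6,r3:Add2,r4:3
cycle 6: - // r0:Add3,r1:Add1,r2:6,r3:Add2,r4:3
cycle 7: CDB Add1=12 // r0:Add3,r1:12,r2:6,r3:Add2,r4:3
cycle 8: CDB Add3=5 // r0:5,r1:12,r2:6,r3:Add2,r4:3
cycle 9: - // r0:5,r1:12,r2:6,r3:Add2,r4:3
cycle 10: CDB Add2=6 // r0:5,r1:12,r2:6,r3:6,r4:3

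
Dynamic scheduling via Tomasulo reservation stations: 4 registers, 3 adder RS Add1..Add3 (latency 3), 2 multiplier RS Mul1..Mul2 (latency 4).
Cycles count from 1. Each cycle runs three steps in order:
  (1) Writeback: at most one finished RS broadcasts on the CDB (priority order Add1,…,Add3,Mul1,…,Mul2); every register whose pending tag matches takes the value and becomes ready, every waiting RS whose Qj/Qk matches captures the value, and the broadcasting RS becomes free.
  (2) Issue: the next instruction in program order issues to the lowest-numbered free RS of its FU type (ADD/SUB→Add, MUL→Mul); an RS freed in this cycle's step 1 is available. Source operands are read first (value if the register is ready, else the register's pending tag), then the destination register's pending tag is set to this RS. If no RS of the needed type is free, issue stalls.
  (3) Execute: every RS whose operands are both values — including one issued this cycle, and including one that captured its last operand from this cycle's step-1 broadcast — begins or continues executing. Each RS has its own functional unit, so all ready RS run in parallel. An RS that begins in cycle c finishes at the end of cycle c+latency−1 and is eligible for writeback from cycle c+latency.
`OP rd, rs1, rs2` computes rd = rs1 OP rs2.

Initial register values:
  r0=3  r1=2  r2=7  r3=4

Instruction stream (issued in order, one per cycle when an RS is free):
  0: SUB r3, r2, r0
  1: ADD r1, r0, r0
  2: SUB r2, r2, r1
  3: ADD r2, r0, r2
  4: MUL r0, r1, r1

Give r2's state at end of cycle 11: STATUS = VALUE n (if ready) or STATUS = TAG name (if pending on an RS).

c1: issue SUB r3<-Add1 | r0:3,r1:2,r2:7,r3:Add1
c2: issue ADD r1<-Add2 | r0:3,r1:Add2,r2:7,r3:Add1
c3: issue SUB r2<-Add3 | r0:3,r1:Add2,r2:Add3,r3:Add1
c4: CDB Add1=4; issue ADD r2<-Add1 | r0:3,r1:Add2,r2:Add1,r3:4
c5: CDB Add2=6; issue MUL r0<-Mul1 | r0:Mul1,r1:6,r2:Add1,r3:4
c6: - | r0:Mul1,r1:6,r2:Add1,r3:4
c7: - | r0:Mul1,r1:6,r2:Add1,r3:4
c8: CDB Add3=1 | r0:Mul1,r1:6,r2:Add1,r3:4
c9: CDB Mul1=36 | r0:36,r1:6,r2:Add1,r3:4
c10: - | r0:36,r1:6,r2:Add1,r3:4
c11: CDB Add1=4 | r0:36,r1:6,r2:4,r3:4

STATUS = VALUE 4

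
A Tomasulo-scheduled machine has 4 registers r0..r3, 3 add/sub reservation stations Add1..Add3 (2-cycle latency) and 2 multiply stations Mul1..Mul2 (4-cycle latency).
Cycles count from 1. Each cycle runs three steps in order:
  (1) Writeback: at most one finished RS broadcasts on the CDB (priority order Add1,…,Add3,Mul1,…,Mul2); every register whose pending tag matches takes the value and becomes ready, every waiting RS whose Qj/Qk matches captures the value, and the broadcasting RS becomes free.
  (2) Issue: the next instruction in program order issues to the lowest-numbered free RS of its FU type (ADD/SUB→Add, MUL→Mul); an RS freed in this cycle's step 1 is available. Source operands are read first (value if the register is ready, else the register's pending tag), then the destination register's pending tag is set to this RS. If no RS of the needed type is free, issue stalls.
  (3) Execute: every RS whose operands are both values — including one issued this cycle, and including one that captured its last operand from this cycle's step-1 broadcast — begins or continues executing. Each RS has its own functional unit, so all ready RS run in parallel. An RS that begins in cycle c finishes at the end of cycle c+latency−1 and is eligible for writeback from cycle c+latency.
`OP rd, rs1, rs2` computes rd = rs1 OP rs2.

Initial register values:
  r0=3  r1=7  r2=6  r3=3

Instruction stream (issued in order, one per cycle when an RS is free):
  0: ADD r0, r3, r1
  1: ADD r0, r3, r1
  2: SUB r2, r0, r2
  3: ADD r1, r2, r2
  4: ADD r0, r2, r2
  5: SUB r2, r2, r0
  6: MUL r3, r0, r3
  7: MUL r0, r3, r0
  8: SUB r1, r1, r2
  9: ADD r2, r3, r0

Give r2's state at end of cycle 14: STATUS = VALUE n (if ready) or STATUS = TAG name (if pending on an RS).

c1: issue ADD r0<-Add1 | r0:Add1,r1:7,r2:6,r3:3
c2: issue ADD r0<-Add2 | r0:Add2,r1:7,r2:6,r3:3
c3: CDB Add1=10; issue SUB r2<-Add1 | r0:Add2,r1:7,r2:Add1,r3:3
c4: CDB Add2=10; issue ADD r1<-Add2 | r0:10,r1:Add2,r2:Add1,r3:3
c5: issue ADD r0<-Add3 | r0:Add3,r1:Add2,r2:Add1,r3:3
c6: CDB Add1=4; issue SUB r2<-Add1 | r0:Add3,r1:Add2,r2:Add1,r3:3
c7: issue MUL r3<-Mul1 | r0:Add3,r1:Add2,r2:Add1,r3:Mul1
c8: CDB Add2=8; issue MUL r0<-Mul2 | r0:Mul2,r1:8,r2:Add1,r3:Mul1
c9: CDB Add3=8; issue SUB r1<-Add2 | r0:Mul2,r1:Add2,r2:Add1,r3:Mul1
c10: issue ADD r2<-Add3 | r0:Mul2,r1:Add2,r2:Add3,r3:Mul1
c11: CDB Add1=-4 | r0:Mul2,r1:Add2,r2:Add3,r3:Mul1
c12: - | r0:Mul2,r1:Add2,r2:Add3,r3:Mul1
c13: CDB Add2=12 | r0:Mul2,r1:12,r2:Add3,r3:Mul1
c14: CDB Mul1=24 | r0:Mul2,r1:12,r2:Add3,r3:24

STATUS = TAG Add3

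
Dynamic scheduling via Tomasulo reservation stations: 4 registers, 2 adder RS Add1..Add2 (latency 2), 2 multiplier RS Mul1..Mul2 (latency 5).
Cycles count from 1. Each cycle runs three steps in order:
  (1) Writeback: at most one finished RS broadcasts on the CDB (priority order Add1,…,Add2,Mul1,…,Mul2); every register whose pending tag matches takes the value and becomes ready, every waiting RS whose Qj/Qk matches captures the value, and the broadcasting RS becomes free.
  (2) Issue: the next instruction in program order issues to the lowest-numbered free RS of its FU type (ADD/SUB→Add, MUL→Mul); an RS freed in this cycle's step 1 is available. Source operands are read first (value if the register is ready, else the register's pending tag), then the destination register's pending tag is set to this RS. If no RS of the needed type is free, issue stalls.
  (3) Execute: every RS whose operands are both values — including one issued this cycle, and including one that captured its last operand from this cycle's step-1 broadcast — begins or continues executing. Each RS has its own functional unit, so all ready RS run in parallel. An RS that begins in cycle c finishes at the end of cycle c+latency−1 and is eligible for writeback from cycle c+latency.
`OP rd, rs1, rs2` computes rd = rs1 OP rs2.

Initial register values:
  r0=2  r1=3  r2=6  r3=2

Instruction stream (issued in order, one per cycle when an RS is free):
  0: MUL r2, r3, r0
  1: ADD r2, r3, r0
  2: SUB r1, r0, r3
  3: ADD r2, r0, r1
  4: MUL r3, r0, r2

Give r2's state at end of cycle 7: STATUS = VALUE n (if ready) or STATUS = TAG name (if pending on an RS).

STATUS = VALUE 2

cycle 1: issue MUL r2<-Mul1 // r0:2,r1:3,r2:Mul1,r3:2
cycle 2: issue ADD r2<-Add1 // r0:2,r1:3,r2:Add1,r3:2
cycle 3: issue SUB r1<-Add2 // r0:2,r1:Add2,r2:Add1,r3:2
cycle 4: CDB Add1=4; issue ADD r2<-Add1 // r0:2,r1:Add2,r2:Add1,r3:2
cycle 5: CDB Add2=0; issue MUL r3<-Mul2 // r0:2,r1:0,r2:Add1,r3:Mul2
cycle 6: CDB Mul1=4 // r0:2,r1:0,r2:Add1,r3:Mul2
cycle 7: CDB Add1=2 // r0:2,r1:0,r2:2,r3:Mul2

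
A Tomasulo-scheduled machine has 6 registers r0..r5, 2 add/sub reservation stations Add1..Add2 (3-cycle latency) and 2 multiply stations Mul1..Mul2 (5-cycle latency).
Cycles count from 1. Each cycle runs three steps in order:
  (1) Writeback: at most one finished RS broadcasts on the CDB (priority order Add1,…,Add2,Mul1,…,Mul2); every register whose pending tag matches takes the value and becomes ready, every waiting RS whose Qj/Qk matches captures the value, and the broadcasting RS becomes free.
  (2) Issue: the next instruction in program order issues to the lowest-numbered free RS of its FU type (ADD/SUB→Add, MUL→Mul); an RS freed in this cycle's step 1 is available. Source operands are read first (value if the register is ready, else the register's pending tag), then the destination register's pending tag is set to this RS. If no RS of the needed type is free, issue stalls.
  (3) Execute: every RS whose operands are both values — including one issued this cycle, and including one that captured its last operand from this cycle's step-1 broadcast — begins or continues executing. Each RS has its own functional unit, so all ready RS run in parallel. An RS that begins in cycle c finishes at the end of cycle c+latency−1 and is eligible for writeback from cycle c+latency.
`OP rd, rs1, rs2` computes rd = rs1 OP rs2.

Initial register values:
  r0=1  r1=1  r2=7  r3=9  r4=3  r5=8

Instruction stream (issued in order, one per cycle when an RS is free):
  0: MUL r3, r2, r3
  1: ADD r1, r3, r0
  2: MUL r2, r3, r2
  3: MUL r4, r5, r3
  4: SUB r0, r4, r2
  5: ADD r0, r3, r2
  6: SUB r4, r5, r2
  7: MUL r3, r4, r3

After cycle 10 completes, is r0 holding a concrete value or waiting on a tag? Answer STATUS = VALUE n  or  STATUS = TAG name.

  c1: issue MUL r3<-Mul1  regs: r0:1,r1:1,r2:7,r3:Mul1,r4:3,r5:8
  c2: issue ADD r1<-Add1  regs: r0:1,r1:Add1,r2:7,r3:Mul1,r4:3,r5:8
  c3: issue MUL r2<-Mul2  regs: r0:1,r1:Add1,r2:Mul2,r3:Mul1,r4:3,r5:8
  c4: stall  regs: r0:1,r1:Add1,r2:Mul2,r3:Mul1,r4:3,r5:8
  c5: stall  regs: r0:1,r1:Add1,r2:Mul2,r3:Mul1,r4:3,r5:8
  c6: CDB Mul1=63; issue MUL r4<-Mul1  regs: r0:1,r1:Add1,r2:Mul2,r3:63,r4:Mul1,r5:8
  c7: issue SUB r0<-Add2  regs: r0:Add2,r1:Add1,r2:Mul2,r3:63,r4:Mul1,r5:8
  c8: stall  regs: r0:Add2,r1:Add1,r2:Mul2,r3:63,r4:Mul1,r5:8
  c9: CDB Add1=64; issue ADD r0<-Add1  regs: r0:Add1,r1:64,r2:Mul2,r3:63,r4:Mul1,r5:8
  c10: stall  regs: r0:Add1,r1:64,r2:Mul2,r3:63,r4:Mul1,r5:8

STATUS = TAG Add1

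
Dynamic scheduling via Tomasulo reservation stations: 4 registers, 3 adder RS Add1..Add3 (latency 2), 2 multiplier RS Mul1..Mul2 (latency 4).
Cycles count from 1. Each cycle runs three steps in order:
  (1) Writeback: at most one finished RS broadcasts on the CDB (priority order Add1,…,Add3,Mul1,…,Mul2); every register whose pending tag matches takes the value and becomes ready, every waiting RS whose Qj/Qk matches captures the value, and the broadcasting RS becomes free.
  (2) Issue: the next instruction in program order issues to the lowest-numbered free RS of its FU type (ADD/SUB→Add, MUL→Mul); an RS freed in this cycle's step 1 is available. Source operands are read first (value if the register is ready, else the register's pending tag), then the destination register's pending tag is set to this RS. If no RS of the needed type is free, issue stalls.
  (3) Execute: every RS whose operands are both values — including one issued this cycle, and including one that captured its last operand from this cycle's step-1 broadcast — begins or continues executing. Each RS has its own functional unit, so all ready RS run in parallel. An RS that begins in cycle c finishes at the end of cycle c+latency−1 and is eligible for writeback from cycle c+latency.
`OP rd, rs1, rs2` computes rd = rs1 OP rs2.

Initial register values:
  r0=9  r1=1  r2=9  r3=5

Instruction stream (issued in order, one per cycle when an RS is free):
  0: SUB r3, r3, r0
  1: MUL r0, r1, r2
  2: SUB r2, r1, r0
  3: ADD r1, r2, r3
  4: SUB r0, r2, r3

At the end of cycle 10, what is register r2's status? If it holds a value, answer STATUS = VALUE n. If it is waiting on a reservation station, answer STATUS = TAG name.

STATUS = VALUE -8

cycle 1: issue SUB r3<-Add1 // r0:9,r1:1,r2:9,r3:Add1
cycle 2: issue MUL r0<-Mul1 // r0:Mul1,r1:1,r2:9,r3:Add1
cycle 3: CDB Add1=-4; issue SUB r2<-Add1 // r0:Mul1,r1:1,r2:Add1,r3:-4
cycle 4: issue ADD r1<-Add2 // r0:Mul1,r1:Add2,r2:Add1,r3:-4
cycle 5: issue SUB r0<-Add3 // r0:Add3,r1:Add2,r2:Add1,r3:-4
cycle 6: CDB Mul1=9 // r0:Add3,r1:Add2,r2:Add1,r3:-4
cycle 7: - // r0:Add3,r1:Add2,r2:Add1,r3:-4
cycle 8: CDB Add1=-8 // r0:Add3,r1:Add2,r2:-8,r3:-4
cycle 9: - // r0:Add3,r1:Add2,r2:-8,r3:-4
cycle 10: CDB Add2=-12 // r0:Add3,r1:-12,r2:-8,r3:-4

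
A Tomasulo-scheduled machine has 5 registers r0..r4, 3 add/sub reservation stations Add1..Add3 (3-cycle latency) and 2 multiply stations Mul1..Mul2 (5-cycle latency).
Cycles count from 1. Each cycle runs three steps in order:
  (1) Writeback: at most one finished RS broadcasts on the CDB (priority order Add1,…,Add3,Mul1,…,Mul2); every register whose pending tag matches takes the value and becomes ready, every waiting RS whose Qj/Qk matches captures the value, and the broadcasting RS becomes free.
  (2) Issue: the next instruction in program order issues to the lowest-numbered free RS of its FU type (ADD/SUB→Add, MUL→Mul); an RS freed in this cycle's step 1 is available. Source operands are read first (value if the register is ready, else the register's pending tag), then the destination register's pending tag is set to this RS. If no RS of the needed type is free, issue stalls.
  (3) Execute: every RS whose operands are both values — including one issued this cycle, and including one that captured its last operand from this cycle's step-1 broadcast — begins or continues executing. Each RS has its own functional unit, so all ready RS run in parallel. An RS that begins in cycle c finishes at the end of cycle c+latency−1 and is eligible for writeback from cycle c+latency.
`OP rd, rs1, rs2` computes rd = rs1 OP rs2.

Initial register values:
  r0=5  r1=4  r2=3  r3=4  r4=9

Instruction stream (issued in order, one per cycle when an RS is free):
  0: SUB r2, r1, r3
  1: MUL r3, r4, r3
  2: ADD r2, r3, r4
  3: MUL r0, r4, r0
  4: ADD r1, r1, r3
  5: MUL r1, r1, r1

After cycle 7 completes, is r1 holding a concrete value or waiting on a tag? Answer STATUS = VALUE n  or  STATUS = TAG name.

cycle 1: issue SUB r2<-Add1 // r0:5,r1:4,r2:Add1,r3:4,r4:9
cycle 2: issue MUL r3<-Mul1 // r0:5,r1:4,r2:Add1,r3:Mul1,r4:9
cycle 3: issue ADD r2<-Add2 // r0:5,r1:4,r2:Add2,r3:Mul1,r4:9
cycle 4: CDB Add1=0; issue MUL r0<-Mul2 // r0:Mul2,r1:4,r2:Add2,r3:Mul1,r4:9
cycle 5: issue ADD r1<-Add1 // r0:Mul2,r1:Add1,r2:Add2,r3:Mul1,r4:9
cycle 6: stall // r0:Mul2,r1:Add1,r2:Add2,r3:Mul1,r4:9
cycle 7: CDB Mul1=36; issue MUL r1<-Mul1 // r0:Mul2,r1:Mul1,r2:Add2,r3:36,r4:9

STATUS = TAG Mul1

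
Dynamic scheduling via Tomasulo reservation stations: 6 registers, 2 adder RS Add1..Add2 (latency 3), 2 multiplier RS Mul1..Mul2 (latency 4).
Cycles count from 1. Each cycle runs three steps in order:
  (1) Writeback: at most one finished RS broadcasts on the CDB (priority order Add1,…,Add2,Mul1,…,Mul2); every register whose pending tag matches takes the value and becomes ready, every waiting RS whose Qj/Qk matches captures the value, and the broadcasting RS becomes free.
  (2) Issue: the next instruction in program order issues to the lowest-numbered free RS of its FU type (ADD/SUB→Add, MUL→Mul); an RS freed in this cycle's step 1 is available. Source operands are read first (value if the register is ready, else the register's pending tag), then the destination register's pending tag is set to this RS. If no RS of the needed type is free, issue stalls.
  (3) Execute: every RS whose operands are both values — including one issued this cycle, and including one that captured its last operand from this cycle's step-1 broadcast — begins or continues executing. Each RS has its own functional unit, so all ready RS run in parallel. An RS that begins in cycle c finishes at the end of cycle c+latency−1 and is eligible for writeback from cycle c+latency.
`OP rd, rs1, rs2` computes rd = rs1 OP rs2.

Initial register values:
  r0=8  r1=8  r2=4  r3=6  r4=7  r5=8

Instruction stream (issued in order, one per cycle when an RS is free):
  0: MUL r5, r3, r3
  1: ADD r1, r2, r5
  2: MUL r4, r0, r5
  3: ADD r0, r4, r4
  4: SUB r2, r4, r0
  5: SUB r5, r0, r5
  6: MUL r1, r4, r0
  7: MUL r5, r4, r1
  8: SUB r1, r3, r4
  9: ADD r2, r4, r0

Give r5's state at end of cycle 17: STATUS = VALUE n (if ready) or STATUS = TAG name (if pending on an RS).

STATUS = TAG Mul2

c1: issue MUL r5<-Mul1 | r0:8,r1:8,r2:4,r3:6,r4:7,r5:Mul1
c2: issue ADD r1<-Add1 | r0:8,r1:Add1,r2:4,r3:6,r4:7,r5:Mul1
c3: issue MUL r4<-Mul2 | r0:8,r1:Add1,r2:4,r3:6,r4:Mul2,r5:Mul1
c4: issue ADD r0<-Add2 | r0:Add2,r1:Add1,r2:4,r3:6,r4:Mul2,r5:Mul1
c5: CDB Mul1=36; stall | r0:Add2,r1:Add1,r2:4,r3:6,r4:Mul2,r5:36
c6: stall | r0:Add2,r1:Add1,r2:4,r3:6,r4:Mul2,r5:36
c7: stall | r0:Add2,r1:Add1,r2:4,r3:6,r4:Mul2,r5:36
c8: CDB Add1=40; issue SUB r2<-Add1 | r0:Add2,r1:40,r2:Add1,r3:6,r4:Mul2,r5:36
c9: CDB Mul2=288; stall | r0:Add2,r1:40,r2:Add1,r3:6,r4:288,r5:36
c10: stall | r0:Add2,r1:40,r2:Add1,r3:6,r4:288,r5:36
c11: stall | r0:Add2,r1:40,r2:Add1,r3:6,r4:288,r5:36
c12: CDB Add2=576; issue SUB r5<-Add2 | r0:576,r1:40,r2:Add1,r3:6,r4:288,r5:Add2
c13: issue MUL r1<-Mul1 | r0:576,r1:Mul1,r2:Add1,r3:6,r4:288,r5:Add2
c14: issue MUL r5<-Mul2 | r0:576,r1:Mul1,r2:Add1,r3:6,r4:288,r5:Mul2
c15: CDB Add1=-288; issue SUB r1<-Add1 | r0:576,r1:Add1,r2:-288,r3:6,r4:288,r5:Mul2
c16: CDB Add2=540; issue ADD r2<-Add2 | r0:576,r1:Add1,r2:Add2,r3:6,r4:288,r5:Mul2
c17: CDB Mul1=165888 | r0:576,r1:Add1,r2:Add2,r3:6,r4:288,r5:Mul2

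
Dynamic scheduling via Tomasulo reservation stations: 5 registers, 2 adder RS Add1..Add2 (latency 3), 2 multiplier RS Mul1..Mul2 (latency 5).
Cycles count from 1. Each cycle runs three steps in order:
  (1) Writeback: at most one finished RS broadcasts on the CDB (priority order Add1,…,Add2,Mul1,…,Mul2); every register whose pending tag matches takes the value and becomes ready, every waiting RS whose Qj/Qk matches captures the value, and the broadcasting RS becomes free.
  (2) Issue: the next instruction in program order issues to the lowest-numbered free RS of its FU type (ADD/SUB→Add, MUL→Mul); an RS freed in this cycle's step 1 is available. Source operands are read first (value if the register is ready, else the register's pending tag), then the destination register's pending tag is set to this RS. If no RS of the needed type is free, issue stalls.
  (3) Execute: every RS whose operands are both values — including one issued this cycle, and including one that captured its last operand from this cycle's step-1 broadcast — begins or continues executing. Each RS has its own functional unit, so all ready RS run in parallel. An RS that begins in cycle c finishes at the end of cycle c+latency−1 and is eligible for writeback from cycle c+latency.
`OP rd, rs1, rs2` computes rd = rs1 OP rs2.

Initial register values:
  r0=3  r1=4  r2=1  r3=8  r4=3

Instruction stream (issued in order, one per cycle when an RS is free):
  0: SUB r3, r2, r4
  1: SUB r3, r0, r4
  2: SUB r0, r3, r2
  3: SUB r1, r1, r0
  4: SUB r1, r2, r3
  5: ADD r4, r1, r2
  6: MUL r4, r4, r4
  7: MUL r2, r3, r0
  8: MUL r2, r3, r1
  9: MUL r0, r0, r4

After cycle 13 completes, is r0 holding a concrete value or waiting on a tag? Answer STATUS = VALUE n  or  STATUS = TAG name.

cycle 1: issue SUB r3<-Add1 // r0:3,r1:4,r2:1,r3:Add1,r4:3
cycle 2: issue SUB r3<-Add2 // r0:3,r1:4,r2:1,r3:Add2,r4:3
cycle 3: stall // r0:3,r1:4,r2:1,r3:Add2,r4:3
cycle 4: CDB Add1=-2; issue SUB r0<-Add1 // r0:Add1,r1:4,r2:1,r3:Add2,r4:3
cycle 5: CDB Add2=0; issue SUB r1<-Add2 // r0:Add1,r1:Add2,r2:1,r3:0,r4:3
cycle 6: stall // r0:Add1,r1:Add2,r2:1,r3:0,r4:3
cycle 7: stall // r0:Add1,r1:Add2,r2:1,r3:0,r4:3
cycle 8: CDB Add1=-1; issue SUB r1<-Add1 // r0:-1,r1:Add1,r2:1,r3:0,r4:3
cycle 9: stall // r0:-1,r1:Add1,r2:1,r3:0,r4:3
cycle 10: stall // r0:-1,r1:Add1,r2:1,r3:0,r4:3
cycle 11: CDB Add1=1; issue ADD r4<-Add1 // r0:-1,r1:1,r2:1,r3:0,r4:Add1
cycle 12: CDB Add2=5; issue MUL r4<-Mul1 // r0:-1,r1:1,r2:1,r3:0,r4:Mul1
cycle 13: issue MUL r2<-Mul2 // r0:-1,r1:1,r2:Mul2,r3:0,r4:Mul1

STATUS = VALUE -1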